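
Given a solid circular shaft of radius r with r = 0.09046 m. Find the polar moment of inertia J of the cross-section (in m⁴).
Model: a solid circular shaft of radius r, so J = (π·r^4) / 2.
Substitute:
  J = (π × 0.09046^4) / 2
  J = 0.0001052 m⁴
Final answer: J = 0.0001052 m⁴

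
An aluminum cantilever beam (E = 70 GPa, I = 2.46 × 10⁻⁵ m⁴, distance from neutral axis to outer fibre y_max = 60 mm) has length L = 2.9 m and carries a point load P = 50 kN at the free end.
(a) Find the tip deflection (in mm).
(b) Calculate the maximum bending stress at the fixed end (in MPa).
(a) Tip deflection of a cantilever with an end point load: δ = P·L^3 / (3·E·I). Convert P = 50 kN = 50000 N, E = 70 GPa = 7 × 10¹⁰ Pa.
  δ = (50000 × 2.9^3) / (3 × (7 × 10¹⁰) × (2.46 × 10⁻⁵)) = 0.2361 m = 236.1 mm
(b) Maximum bending moment at the fixed end: M = P·L = 50000 × 2.9 = 145000 N·m. Convert y_max = 60 mm = 0.06 m.
  σ = M·y_max / I = (145000 × 0.06) / (2.46 × 10⁻⁵) = 3.537 × 10⁸ Pa = 353.7 MPa
Final answer: (a) δ = 236.1 mm, (b) σ = 353.7 MPa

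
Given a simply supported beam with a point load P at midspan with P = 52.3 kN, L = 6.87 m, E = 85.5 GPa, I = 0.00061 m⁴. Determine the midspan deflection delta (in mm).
Model: a simply supported beam with a point load P at midspan, so delta = (P·L^3) / (48·E·I).
Convert to SI units:
  P = 52.3 kN = 52300 N
  E = 85.5 GPa = 8.55 × 10¹⁰ Pa
Substitute:
  delta = (52300 × 6.87^3) / (48 × (8.55 × 10¹⁰) × 0.00061)
  delta = 0.006774 m
Convert: delta = 0.006774 m = 6.774 mm
Final answer: delta = 6.774 mm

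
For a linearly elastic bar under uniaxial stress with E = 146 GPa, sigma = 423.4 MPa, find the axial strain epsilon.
Model: a linearly elastic bar under uniaxial stress, so sigma = E·epsilon.
Solve for epsilon: epsilon = sigma / E.
Convert to SI units:
  E = 146 GPa = 1.46 × 10¹¹ Pa
  sigma = 423.4 MPa = 4.234 × 10⁸ Pa
Substitute:
  epsilon = (4.234 × 10⁸) / (1.46 × 10¹¹)
  epsilon = 0.0029
Final answer: epsilon = 0.0029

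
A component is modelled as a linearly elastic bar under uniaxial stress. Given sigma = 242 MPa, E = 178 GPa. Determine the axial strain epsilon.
Model: a linearly elastic bar under uniaxial stress, so epsilon = sigma / E.
Convert to SI units:
  sigma = 242 MPa = 2.42 × 10⁸ Pa
  E = 178 GPa = 1.78 × 10¹¹ Pa
Substitute:
  epsilon = (2.42 × 10⁸) / (1.78 × 10¹¹)
  epsilon = 0.00136
Final answer: epsilon = 0.00136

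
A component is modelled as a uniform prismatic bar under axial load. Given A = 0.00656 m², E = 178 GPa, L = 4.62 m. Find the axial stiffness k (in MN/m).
Model: a uniform prismatic bar under axial load, so k = (A·E) / L.
Convert to SI units:
  E = 178 GPa = 1.78 × 10¹¹ Pa
Substitute:
  k = (0.00656 × (1.78 × 10¹¹)) / 4.62
  k = 2.527 × 10⁸ N/m
Convert: k = 2.527 × 10⁸ N/m = 252.7 MN/m
Final answer: k = 252.7 MN/m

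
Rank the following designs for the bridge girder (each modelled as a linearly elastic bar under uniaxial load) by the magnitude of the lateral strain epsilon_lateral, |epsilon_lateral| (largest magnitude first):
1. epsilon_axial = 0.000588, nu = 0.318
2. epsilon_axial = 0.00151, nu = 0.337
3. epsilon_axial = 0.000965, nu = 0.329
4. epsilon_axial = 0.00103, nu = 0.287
Model: a linearly elastic bar under uniaxial load, so epsilon_lateral = -nu·epsilon_axial (SI units).
  Case 1: epsilon_lateral = -(0.318 × 0.000588) = -0.000187
  Case 2: epsilon_lateral = -(0.337 × 0.00151) = -0.0005089
  Case 3: epsilon_lateral = -(0.329 × 0.000965) = -0.0003175
  Case 4: epsilon_lateral = -(0.287 × 0.00103) = -0.0002956
Ordering by |epsilon_lateral|: 0.0005089 (case 2) > 0.0003175 (case 3) > 0.0002956 (case 4) > 0.000187 (case 1)
Final answer: 2, 3, 4, 1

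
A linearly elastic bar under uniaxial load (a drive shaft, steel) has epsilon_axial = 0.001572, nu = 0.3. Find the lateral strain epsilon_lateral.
Model: a linearly elastic bar under uniaxial load, so epsilon_lateral = -nu·epsilon_axial.
Substitute:
  epsilon_lateral = -(0.3 × 0.001572)
  epsilon_lateral = -0.0004716
Final answer: epsilon_lateral = -0.0004716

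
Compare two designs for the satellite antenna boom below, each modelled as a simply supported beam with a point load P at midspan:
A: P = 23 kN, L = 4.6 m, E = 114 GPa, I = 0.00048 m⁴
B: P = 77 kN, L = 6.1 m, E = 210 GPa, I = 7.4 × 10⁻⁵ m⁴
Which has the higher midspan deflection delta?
Model: a simply supported beam with a point load P at midspan, so delta = (P·L^3) / (48·E·I) (SI units).
  A: delta = (23000 × 4.6^3) / (48 × (1.14 × 10¹¹) × 0.00048) = 0.0008523 m = 0.8523 mm
  B: delta = (77000 × 6.1^3) / (48 × (2.1 × 10¹¹) × (7.4 × 10⁻⁵)) = 0.02343 m = 23.43 mm
23.43 mm > 0.8523 mm, so B is larger.
Final answer: B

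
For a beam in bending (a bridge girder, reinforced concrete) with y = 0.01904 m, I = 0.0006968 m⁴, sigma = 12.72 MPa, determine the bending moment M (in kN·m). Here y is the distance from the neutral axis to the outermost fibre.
Model: a beam in bending, so sigma = (M·y) / I.
Solve for M: M = (sigma·I) / y.
Convert to SI units:
  sigma = 12.72 MPa = 1.272 × 10⁷ Pa
Substitute:
  M = ((1.272 × 10⁷) × 0.0006968) / 0.01904
  M = 465500 N·m
Convert: M = 465500 N·m = 465.5 kN·m
Final answer: M = 465.5 kN·m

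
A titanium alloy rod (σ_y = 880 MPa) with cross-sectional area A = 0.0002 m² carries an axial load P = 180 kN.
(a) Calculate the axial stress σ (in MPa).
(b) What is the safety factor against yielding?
(a) Axial stress σ = P/A. Convert P = 180 kN = 180000 N.
  σ = 180000 / 0.0002 = 9 × 10⁸ Pa = 900 MPa
(b) Safety factor SF = σ_y/σ = 880 / 900 = 0.9778
Final answer: (a) σ = 900 MPa, (b) SF = 0.9778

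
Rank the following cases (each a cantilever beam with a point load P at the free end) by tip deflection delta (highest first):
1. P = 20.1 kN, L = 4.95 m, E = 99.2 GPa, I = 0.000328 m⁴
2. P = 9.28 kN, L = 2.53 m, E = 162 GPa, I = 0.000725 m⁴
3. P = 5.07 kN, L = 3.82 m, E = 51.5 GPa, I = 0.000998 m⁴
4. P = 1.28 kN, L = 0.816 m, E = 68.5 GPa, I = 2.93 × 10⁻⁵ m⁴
Model: a cantilever beam with a point load P at the free end, so delta = (P·L^3) / (3·E·I) (SI units).
  Case 1: delta = (20100 × 4.95^3) / (3 × (9.92 × 10¹⁰) × 0.000328) = 0.02497 m = 24.97 mm
  Case 2: delta = (9280 × 2.53^3) / (3 × (1.62 × 10¹¹) × 0.000725) = 0.0004265 m = 0.4265 mm
  Case 3: delta = (5070 × 3.82^3) / (3 × (5.15 × 10¹⁰) × 0.000998) = 0.001833 m = 1.833 mm
  Case 4: delta = (1280 × 0.816^3) / (3 × (6.85 × 10¹⁰) × (2.93 × 10⁻⁵)) = 0.0001155 m = 0.1155 mm
Ordering: 24.97 mm (case 1) > 1.833 mm (case 3) > 0.4265 mm (case 2) > 0.1155 mm (case 4)
Final answer: 1, 3, 2, 4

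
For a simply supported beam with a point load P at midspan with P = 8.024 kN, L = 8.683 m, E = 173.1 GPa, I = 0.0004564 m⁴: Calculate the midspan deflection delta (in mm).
Model: a simply supported beam with a point load P at midspan, so delta = (P·L^3) / (48·E·I).
Convert to SI units:
  P = 8.024 kN = 8024 N
  E = 173.1 GPa = 1.731 × 10¹¹ Pa
Substitute:
  delta = (8024 × 8.683^3) / (48 × (1.731 × 10¹¹) × 0.0004564)
  delta = 0.001385 m
Convert: delta = 0.001385 m = 1.385 mm
Final answer: delta = 1.385 mm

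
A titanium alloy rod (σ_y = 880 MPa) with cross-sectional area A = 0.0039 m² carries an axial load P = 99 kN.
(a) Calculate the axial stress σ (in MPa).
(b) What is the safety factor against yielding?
(a) Axial stress σ = P/A. Convert P = 99 kN = 99000 N.
  σ = 99000 / 0.0039 = 2.538 × 10⁷ Pa = 25.38 MPa
(b) Safety factor SF = σ_y/σ = 880 / 25.38 = 34.67
Final answer: (a) σ = 25.38 MPa, (b) SF = 34.67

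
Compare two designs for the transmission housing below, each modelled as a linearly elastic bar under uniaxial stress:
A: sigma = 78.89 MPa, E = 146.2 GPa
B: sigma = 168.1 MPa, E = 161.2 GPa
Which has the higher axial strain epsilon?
Model: a linearly elastic bar under uniaxial stress, so epsilon = sigma / E (SI units).
  A: epsilon = (7.889 × 10⁷) / (1.462 × 10¹¹) = 0.0005396
  B: epsilon = (1.681 × 10⁸) / (1.612 × 10¹¹) = 0.001043
0.001043 > 0.0005396, so B is larger.
Final answer: B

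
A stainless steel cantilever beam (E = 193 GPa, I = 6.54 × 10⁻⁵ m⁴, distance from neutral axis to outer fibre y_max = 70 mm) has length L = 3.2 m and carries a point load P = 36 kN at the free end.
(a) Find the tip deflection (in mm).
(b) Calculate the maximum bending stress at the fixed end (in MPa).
(a) Tip deflection of a cantilever with an end point load: δ = P·L^3 / (3·E·I). Convert P = 36 kN = 36000 N, E = 193 GPa = 1.93 × 10¹¹ Pa.
  δ = (36000 × 3.2^3) / (3 × (1.93 × 10¹¹) × (6.54 × 10⁻⁵)) = 0.03115 m = 31.15 mm
(b) Maximum bending moment at the fixed end: M = P·L = 36000 × 3.2 = 115200 N·m. Convert y_max = 70 mm = 0.07 m.
  σ = M·y_max / I = (115200 × 0.07) / (6.54 × 10⁻⁵) = 1.233 × 10⁸ Pa = 123.3 MPa
Final answer: (a) δ = 31.15 mm, (b) σ = 123.3 MPa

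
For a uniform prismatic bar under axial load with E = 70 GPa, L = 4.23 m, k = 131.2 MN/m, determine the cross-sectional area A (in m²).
Model: a uniform prismatic bar under axial load, so k = (A·E) / L.
Solve for A: A = (k·L) / E.
Convert to SI units:
  E = 70 GPa = 7 × 10¹⁰ Pa
  k = 131.2 MN/m = 1.312 × 10⁸ N/m
Substitute:
  A = ((1.312 × 10⁸) × 4.23) / (7 × 10¹⁰)
  A = 0.007928 m²
Final answer: A = 0.007928 m²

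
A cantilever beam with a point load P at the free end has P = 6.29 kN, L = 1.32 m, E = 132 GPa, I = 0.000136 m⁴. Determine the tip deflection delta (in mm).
Model: a cantilever beam with a point load P at the free end, so delta = (P·L^3) / (3·E·I).
Convert to SI units:
  P = 6.29 kN = 6290 N
  E = 132 GPa = 1.32 × 10¹¹ Pa
Substitute:
  delta = (6290 × 1.32^3) / (3 × (1.32 × 10¹¹) × 0.000136)
  delta = 0.0002686 m
Convert: delta = 0.0002686 m = 0.2686 mm
Final answer: delta = 0.2686 mm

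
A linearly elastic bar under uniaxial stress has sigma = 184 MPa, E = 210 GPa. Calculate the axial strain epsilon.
Model: a linearly elastic bar under uniaxial stress, so epsilon = sigma / E.
Convert to SI units:
  sigma = 184 MPa = 1.84 × 10⁸ Pa
  E = 210 GPa = 2.1 × 10¹¹ Pa
Substitute:
  epsilon = (1.84 × 10⁸) / (2.1 × 10¹¹)
  epsilon = 0.0008762
Final answer: epsilon = 0.0008762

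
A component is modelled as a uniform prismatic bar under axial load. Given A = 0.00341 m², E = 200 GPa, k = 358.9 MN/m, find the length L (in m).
Model: a uniform prismatic bar under axial load, so k = (A·E) / L.
Solve for L: L = (A·E) / k.
Convert to SI units:
  E = 200 GPa = 2 × 10¹¹ Pa
  k = 358.9 MN/m = 3.589 × 10⁸ N/m
Substitute:
  L = (0.00341 × (2 × 10¹¹)) / (3.589 × 10⁸)
  L = 1.9 m
Final answer: L = 1.9 m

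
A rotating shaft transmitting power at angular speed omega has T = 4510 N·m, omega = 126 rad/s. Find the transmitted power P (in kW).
Model: a rotating shaft transmitting power at angular speed omega, so P = T·omega.
Substitute:
  P = 4510 × 126
  P = 568300 W
Convert: P = 568300 W = 568.3 kW
Final answer: P = 568.3 kW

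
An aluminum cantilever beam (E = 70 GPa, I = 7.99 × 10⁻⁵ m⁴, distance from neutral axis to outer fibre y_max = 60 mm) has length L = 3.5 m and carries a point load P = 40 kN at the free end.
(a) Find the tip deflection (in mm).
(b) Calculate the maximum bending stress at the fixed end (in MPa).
(a) Tip deflection of a cantilever with an end point load: δ = P·L^3 / (3·E·I). Convert P = 40 kN = 40000 N, E = 70 GPa = 7 × 10¹⁰ Pa.
  δ = (40000 × 3.5^3) / (3 × (7 × 10¹⁰) × (7.99 × 10⁻⁵)) = 0.1022 m = 102.2 mm
(b) Maximum bending moment at the fixed end: M = P·L = 40000 × 3.5 = 140000 N·m. Convert y_max = 60 mm = 0.06 m.
  σ = M·y_max / I = (140000 × 0.06) / (7.99 × 10⁻⁵) = 1.051 × 10⁸ Pa = 105.1 MPa
Final answer: (a) δ = 102.2 mm, (b) σ = 105.1 MPa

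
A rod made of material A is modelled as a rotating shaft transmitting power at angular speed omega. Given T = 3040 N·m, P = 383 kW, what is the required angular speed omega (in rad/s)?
Model: a rotating shaft transmitting power at angular speed omega, so P = T·omega.
Solve for omega: omega = P / T.
Convert to SI units:
  P = 383 kW = 383000 W
Substitute:
  omega = 383000 / 3040
  omega = 126 rad/s
Final answer: omega = 126 rad/s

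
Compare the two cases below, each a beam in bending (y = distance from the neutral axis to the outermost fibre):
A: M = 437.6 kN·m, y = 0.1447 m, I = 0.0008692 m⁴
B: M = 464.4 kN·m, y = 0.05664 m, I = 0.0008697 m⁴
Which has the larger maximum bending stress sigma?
Model: a beam in bending (y = distance from the neutral axis to the outermost fibre), so sigma = (M·y) / I (SI units).
  A: sigma = (437600 × 0.1447) / 0.0008692 = 7.285 × 10⁷ Pa = 72.85 MPa
  B: sigma = (464400 × 0.05664) / 0.0008697 = 3.024 × 10⁷ Pa = 30.24 MPa
72.85 MPa > 30.24 MPa, so A is larger.
Final answer: A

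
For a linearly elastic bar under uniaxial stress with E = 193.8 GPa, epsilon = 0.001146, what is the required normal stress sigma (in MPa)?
Model: a linearly elastic bar under uniaxial stress, so epsilon = sigma / E.
Solve for sigma: sigma = epsilon·E.
Convert to SI units:
  E = 193.8 GPa = 1.938 × 10¹¹ Pa
Substitute:
  sigma = 0.001146 × (1.938 × 10¹¹)
  sigma = 2.221 × 10⁸ Pa
Convert: sigma = 2.221 × 10⁸ Pa = 222.1 MPa
Final answer: sigma = 222.1 MPa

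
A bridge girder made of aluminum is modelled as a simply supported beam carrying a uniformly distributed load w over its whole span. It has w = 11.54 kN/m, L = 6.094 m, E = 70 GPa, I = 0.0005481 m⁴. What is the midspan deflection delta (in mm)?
Model: a simply supported beam carrying a uniformly distributed load w over its whole span, so delta = (5·w·L^4) / (384·E·I).
Convert to SI units:
  w = 11.54 kN/m = 11540 N/m
  E = 70 GPa = 7 × 10¹⁰ Pa
Substitute:
  delta = (5 × 11540 × 6.094^4) / (384 × (7 × 10¹⁰) × 0.0005481)
  delta = 0.005401 m
Convert: delta = 0.005401 m = 5.401 mm
Final answer: delta = 5.401 mm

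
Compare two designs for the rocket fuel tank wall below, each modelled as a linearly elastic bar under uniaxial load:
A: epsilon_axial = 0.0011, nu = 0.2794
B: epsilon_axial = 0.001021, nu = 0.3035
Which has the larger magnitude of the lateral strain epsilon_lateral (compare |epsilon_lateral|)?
Model: a linearly elastic bar under uniaxial load, so epsilon_lateral = -nu·epsilon_axial (SI units).
  A: epsilon_lateral = -(0.2794 × 0.0011) = -0.0003073
  B: epsilon_lateral = -(0.3035 × 0.001021) = -0.0003099
|epsilon_lateral|: A = 0.0003073, B = 0.0003099, so B is larger in magnitude.
Final answer: B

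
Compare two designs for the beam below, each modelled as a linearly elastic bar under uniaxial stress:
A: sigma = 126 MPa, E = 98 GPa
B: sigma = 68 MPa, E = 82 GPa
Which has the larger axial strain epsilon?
Model: a linearly elastic bar under uniaxial stress, so epsilon = sigma / E (SI units).
  A: epsilon = (1.26 × 10⁸) / (9.8 × 10¹⁰) = 0.001286
  B: epsilon = (6.8 × 10⁷) / (8.2 × 10¹⁰) = 0.0008293
0.001286 > 0.0008293, so A is larger.
Final answer: A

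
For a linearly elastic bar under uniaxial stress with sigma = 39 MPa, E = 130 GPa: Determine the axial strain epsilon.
Model: a linearly elastic bar under uniaxial stress, so epsilon = sigma / E.
Convert to SI units:
  sigma = 39 MPa = 3.9 × 10⁷ Pa
  E = 130 GPa = 1.3 × 10¹¹ Pa
Substitute:
  epsilon = (3.9 × 10⁷) / (1.3 × 10¹¹)
  epsilon = 0.0003
Final answer: epsilon = 0.0003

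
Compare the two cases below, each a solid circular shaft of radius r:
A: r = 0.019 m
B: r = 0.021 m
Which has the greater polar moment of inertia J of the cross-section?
Model: a solid circular shaft of radius r, so J = (π·r^4) / 2 (SI units).
  A: J = (π × 0.019^4) / 2 = 2.047 × 10⁻⁷ m⁴
  B: J = (π × 0.021^4) / 2 = 3.055 × 10⁻⁷ m⁴
3.055 × 10⁻⁷ m⁴ > 2.047 × 10⁻⁷ m⁴, so B is larger.
Final answer: B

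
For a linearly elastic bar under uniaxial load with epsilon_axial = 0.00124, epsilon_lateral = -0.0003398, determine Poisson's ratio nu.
Model: a linearly elastic bar under uniaxial load, so epsilon_lateral = -nu·epsilon_axial.
Solve for nu: nu = -epsilon_lateral / epsilon_axial.
Substitute:
  nu = -(-0.0003398) / 0.00124
  nu = 0.274
Final answer: nu = 0.274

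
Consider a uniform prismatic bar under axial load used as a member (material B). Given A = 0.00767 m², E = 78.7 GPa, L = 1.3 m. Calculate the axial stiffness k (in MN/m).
Model: a uniform prismatic bar under axial load, so k = (A·E) / L.
Convert to SI units:
  E = 78.7 GPa = 7.87 × 10¹⁰ Pa
Substitute:
  k = (0.00767 × (7.87 × 10¹⁰)) / 1.3
  k = 4.643 × 10⁸ N/m
Convert: k = 4.643 × 10⁸ N/m = 464.3 MN/m
Final answer: k = 464.3 MN/m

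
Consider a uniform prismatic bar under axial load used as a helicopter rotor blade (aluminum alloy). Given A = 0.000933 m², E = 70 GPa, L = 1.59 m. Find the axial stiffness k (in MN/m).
Model: a uniform prismatic bar under axial load, so k = (A·E) / L.
Convert to SI units:
  E = 70 GPa = 7 × 10¹⁰ Pa
Substitute:
  k = (0.000933 × (7 × 10¹⁰)) / 1.59
  k = 4.108 × 10⁷ N/m
Convert: k = 4.108 × 10⁷ N/m = 41.08 MN/m
Final answer: k = 41.08 MN/m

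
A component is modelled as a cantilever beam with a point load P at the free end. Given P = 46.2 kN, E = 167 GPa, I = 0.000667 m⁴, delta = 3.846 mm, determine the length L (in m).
Model: a cantilever beam with a point load P at the free end, so delta = (P·L^3) / (3·E·I).
Solve for L: L = ((3·delta·E·I) / P)^(1/3).
Convert to SI units:
  P = 46.2 kN = 46200 N
  E = 167 GPa = 1.67 × 10¹¹ Pa
  delta = 3.846 mm = 0.003846 m
Substitute:
  L = ((3 × 0.003846 × (1.67 × 10¹¹) × 0.000667) / 46200)^(1/3)
  L = 3.03 m
Final answer: L = 3.03 m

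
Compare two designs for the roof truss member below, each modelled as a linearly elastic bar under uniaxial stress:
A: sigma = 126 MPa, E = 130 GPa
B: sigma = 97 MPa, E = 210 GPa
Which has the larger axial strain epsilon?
Model: a linearly elastic bar under uniaxial stress, so epsilon = sigma / E (SI units).
  A: epsilon = (1.26 × 10⁸) / (1.3 × 10¹¹) = 0.0009692
  B: epsilon = (9.7 × 10⁷) / (2.1 × 10¹¹) = 0.0004619
0.0009692 > 0.0004619, so A is larger.
Final answer: A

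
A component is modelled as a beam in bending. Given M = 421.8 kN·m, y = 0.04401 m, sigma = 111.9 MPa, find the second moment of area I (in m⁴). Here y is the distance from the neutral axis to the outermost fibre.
Model: a beam in bending, so sigma = (M·y) / I.
Solve for I: I = (M·y) / sigma.
Convert to SI units:
  M = 421.8 kN·m = 421800 N·m
  sigma = 111.9 MPa = 1.119 × 10⁸ Pa
Substitute:
  I = (421800 × 0.04401) / (1.119 × 10⁸)
  I = 0.0001659 m⁴
Final answer: I = 0.0001659 m⁴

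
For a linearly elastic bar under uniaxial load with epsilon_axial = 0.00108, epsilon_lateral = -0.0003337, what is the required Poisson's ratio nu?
Model: a linearly elastic bar under uniaxial load, so epsilon_lateral = -nu·epsilon_axial.
Solve for nu: nu = -epsilon_lateral / epsilon_axial.
Substitute:
  nu = -(-0.0003337) / 0.00108
  nu = 0.309
Final answer: nu = 0.309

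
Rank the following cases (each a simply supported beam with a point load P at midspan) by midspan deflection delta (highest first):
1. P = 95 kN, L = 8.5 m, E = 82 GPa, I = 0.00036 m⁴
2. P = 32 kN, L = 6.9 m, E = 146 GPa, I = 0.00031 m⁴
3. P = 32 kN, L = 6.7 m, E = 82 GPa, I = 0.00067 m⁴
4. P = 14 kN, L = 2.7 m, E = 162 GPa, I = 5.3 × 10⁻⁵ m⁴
Model: a simply supported beam with a point load P at midspan, so delta = (P·L^3) / (48·E·I) (SI units).
  Case 1: delta = (95000 × 8.5^3) / (48 × (8.2 × 10¹⁰) × 0.00036) = 0.04117 m = 41.17 mm
  Case 2: delta = (32000 × 6.9^3) / (48 × (1.46 × 10¹¹) × 0.00031) = 0.004839 m = 4.839 mm
  Case 3: delta = (32000 × 6.7^3) / (48 × (8.2 × 10¹⁰) × 0.00067) = 0.00365 m = 3.65 mm
  Case 4: delta = (14000 × 2.7^3) / (48 × (1.62 × 10¹¹) × (5.3 × 10⁻⁵)) = 0.0006686 m = 0.6686 mm
Ordering: 41.17 mm (case 1) > 4.839 mm (case 2) > 3.65 mm (case 3) > 0.6686 mm (case 4)
Final answer: 1, 2, 3, 4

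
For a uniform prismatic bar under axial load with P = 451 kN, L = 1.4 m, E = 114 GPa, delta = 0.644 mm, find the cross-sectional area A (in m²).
Model: a uniform prismatic bar under axial load, so delta = (P·L) / (A·E).
Solve for A: A = (P·L) / (delta·E).
Convert to SI units:
  P = 451 kN = 451000 N
  E = 114 GPa = 1.14 × 10¹¹ Pa
  delta = 0.644 mm = 0.000644 m
Substitute:
  A = (451000 × 1.4) / (0.000644 × (1.14 × 10¹¹))
  A = 0.0086 m²
Final answer: A = 0.0086 m²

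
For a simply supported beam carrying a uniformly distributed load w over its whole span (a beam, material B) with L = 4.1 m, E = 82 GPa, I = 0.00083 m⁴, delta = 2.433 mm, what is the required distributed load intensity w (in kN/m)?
Model: a simply supported beam carrying a uniformly distributed load w over its whole span, so delta = (5·w·L^4) / (384·E·I).
Solve for w: w = (384·delta·E·I) / (5·L^4).
Convert to SI units:
  E = 82 GPa = 8.2 × 10¹⁰ Pa
  delta = 2.433 mm = 0.002433 m
Substitute:
  w = (384 × 0.002433 × (8.2 × 10¹⁰) × 0.00083) / (5 × 4.1^4)
  w = 45000 N/m
Convert: w = 45000 N/m = 45 kN/m
Final answer: w = 45 kN/m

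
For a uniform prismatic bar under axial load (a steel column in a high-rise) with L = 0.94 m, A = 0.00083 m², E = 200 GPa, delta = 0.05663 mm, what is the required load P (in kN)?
Model: a uniform prismatic bar under axial load, so delta = (P·L) / (A·E).
Solve for P: P = (delta·A·E) / L.
Convert to SI units:
  E = 200 GPa = 2 × 10¹¹ Pa
  delta = 0.05663 mm = 5.663 × 10⁻⁵ m
Substitute:
  P = ((5.663 × 10⁻⁵) × 0.00083 × (2 × 10¹¹)) / 0.94
  P = 10000 N
Convert: P = 10000 N = 10 kN
Final answer: P = 10 kN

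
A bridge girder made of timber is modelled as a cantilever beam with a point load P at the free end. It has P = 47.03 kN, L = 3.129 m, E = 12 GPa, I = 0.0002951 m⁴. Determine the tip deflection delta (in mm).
Model: a cantilever beam with a point load P at the free end, so delta = (P·L^3) / (3·E·I).
Convert to SI units:
  P = 47.03 kN = 47030 N
  E = 12 GPa = 1.2 × 10¹⁰ Pa
Substitute:
  delta = (47030 × 3.129^3) / (3 × (1.2 × 10¹⁰) × 0.0002951)
  delta = 0.1356 m
Convert: delta = 0.1356 m = 135.6 mm
Final answer: delta = 135.6 mm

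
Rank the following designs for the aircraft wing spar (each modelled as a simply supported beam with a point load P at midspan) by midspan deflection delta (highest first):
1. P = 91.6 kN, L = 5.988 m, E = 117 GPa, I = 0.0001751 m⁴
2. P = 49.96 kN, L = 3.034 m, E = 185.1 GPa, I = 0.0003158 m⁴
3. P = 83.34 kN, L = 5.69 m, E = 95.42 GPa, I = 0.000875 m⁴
Model: a simply supported beam with a point load P at midspan, so delta = (P·L^3) / (48·E·I) (SI units).
  Case 1: delta = (91600 × 5.988^3) / (48 × (1.17 × 10¹¹) × 0.0001751) = 0.02 m = 20 mm
  Case 2: delta = (49960 × 3.034^3) / (48 × (1.851 × 10¹¹) × 0.0003158) = 0.0004973 m = 0.4973 mm
  Case 3: delta = (83340 × 5.69^3) / (48 × (9.542 × 10¹⁰) × 0.000875) = 0.003831 m = 3.831 mm
Ordering: 20 mm (case 1) > 3.831 mm (case 3) > 0.4973 mm (case 2)
Final answer: 1, 3, 2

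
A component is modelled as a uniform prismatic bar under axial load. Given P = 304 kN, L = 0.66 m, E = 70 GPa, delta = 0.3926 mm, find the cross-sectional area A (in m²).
Model: a uniform prismatic bar under axial load, so delta = (P·L) / (A·E).
Solve for A: A = (P·L) / (delta·E).
Convert to SI units:
  P = 304 kN = 304000 N
  E = 70 GPa = 7 × 10¹⁰ Pa
  delta = 0.3926 mm = 0.0003926 m
Substitute:
  A = (304000 × 0.66) / (0.0003926 × (7 × 10¹⁰))
  A = 0.007301 m²
Final answer: A = 0.007301 m²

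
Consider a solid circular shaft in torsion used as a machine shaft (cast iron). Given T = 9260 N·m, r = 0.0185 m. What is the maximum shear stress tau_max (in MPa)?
Model: a solid circular shaft in torsion, so tau_max = (2·T) / (π·r^3).
Substitute:
  tau_max = (2 × 9260) / (π × 0.0185^3)
  tau_max = 9.311 × 10⁸ Pa
Convert: tau_max = 9.311 × 10⁸ Pa = 931.1 MPa
Final answer: tau_max = 931.1 MPa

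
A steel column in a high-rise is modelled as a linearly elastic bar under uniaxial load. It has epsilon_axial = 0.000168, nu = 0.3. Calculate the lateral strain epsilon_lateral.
Model: a linearly elastic bar under uniaxial load, so epsilon_lateral = -nu·epsilon_axial.
Substitute:
  epsilon_lateral = -(0.3 × 0.000168)
  epsilon_lateral = -5.04 × 10⁻⁵
Final answer: epsilon_lateral = -5.04 × 10⁻⁵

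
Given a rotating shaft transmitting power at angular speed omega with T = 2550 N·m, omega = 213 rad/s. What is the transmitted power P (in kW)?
Model: a rotating shaft transmitting power at angular speed omega, so P = T·omega.
Substitute:
  P = 2550 × 213
  P = 543200 W
Convert: P = 543200 W = 543.2 kW
Final answer: P = 543.2 kW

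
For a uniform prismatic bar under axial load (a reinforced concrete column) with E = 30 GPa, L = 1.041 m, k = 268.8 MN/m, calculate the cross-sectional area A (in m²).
Model: a uniform prismatic bar under axial load, so k = (A·E) / L.
Solve for A: A = (k·L) / E.
Convert to SI units:
  E = 30 GPa = 3 × 10¹⁰ Pa
  k = 268.8 MN/m = 2.688 × 10⁸ N/m
Substitute:
  A = ((2.688 × 10⁸) × 1.041) / (3 × 10¹⁰)
  A = 0.009327 m²
Final answer: A = 0.009327 m²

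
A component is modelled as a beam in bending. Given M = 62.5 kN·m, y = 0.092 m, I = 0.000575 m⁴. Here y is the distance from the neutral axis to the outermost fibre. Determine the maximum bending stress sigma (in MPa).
Model: a beam in bending, so sigma = (M·y) / I.
Convert to SI units:
  M = 62.5 kN·m = 62500 N·m
Substitute:
  sigma = (62500 × 0.092) / 0.000575
  sigma = 1 × 10⁷ Pa
Convert: sigma = 1 × 10⁷ Pa = 10 MPa
Final answer: sigma = 10 MPa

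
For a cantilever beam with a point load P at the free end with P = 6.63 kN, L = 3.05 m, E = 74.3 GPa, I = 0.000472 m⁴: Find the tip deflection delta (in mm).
Model: a cantilever beam with a point load P at the free end, so delta = (P·L^3) / (3·E·I).
Convert to SI units:
  P = 6.63 kN = 6630 N
  E = 74.3 GPa = 7.43 × 10¹⁰ Pa
Substitute:
  delta = (6630 × 3.05^3) / (3 × (7.43 × 10¹⁰) × 0.000472)
  delta = 0.001788 m
Convert: delta = 0.001788 m = 1.788 mm
Final answer: delta = 1.788 mm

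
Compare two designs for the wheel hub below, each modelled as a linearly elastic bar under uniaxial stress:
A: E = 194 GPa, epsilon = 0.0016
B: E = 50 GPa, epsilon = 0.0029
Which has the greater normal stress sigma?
Model: a linearly elastic bar under uniaxial stress, so sigma = E·epsilon (SI units).
  A: sigma = (1.94 × 10¹¹) × 0.0016 = 3.104 × 10⁸ Pa = 310.4 MPa
  B: sigma = (5 × 10¹⁰) × 0.0029 = 1.45 × 10⁸ Pa = 145 MPa
310.4 MPa > 145 MPa, so A is larger.
Final answer: A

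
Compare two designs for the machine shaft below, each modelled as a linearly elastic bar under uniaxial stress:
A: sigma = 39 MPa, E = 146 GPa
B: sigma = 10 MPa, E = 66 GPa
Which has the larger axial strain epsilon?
Model: a linearly elastic bar under uniaxial stress, so epsilon = sigma / E (SI units).
  A: epsilon = (3.9 × 10⁷) / (1.46 × 10¹¹) = 0.0002671
  B: epsilon = (1 × 10⁷) / (6.6 × 10¹⁰) = 0.0001515
0.0002671 > 0.0001515, so A is larger.
Final answer: A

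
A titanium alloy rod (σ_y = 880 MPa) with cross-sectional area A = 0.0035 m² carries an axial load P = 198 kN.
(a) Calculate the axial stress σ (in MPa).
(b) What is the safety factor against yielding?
(a) Axial stress σ = P/A. Convert P = 198 kN = 198000 N.
  σ = 198000 / 0.0035 = 5.657 × 10⁷ Pa = 56.57 MPa
(b) Safety factor SF = σ_y/σ = 880 / 56.57 = 15.56
Final answer: (a) σ = 56.57 MPa, (b) SF = 15.56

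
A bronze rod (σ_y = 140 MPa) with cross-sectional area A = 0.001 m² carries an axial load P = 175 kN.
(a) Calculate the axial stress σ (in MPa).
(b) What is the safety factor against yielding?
(a) Axial stress σ = P/A. Convert P = 175 kN = 175000 N.
  σ = 175000 / 0.001 = 1.75 × 10⁸ Pa = 175 MPa
(b) Safety factor SF = σ_y/σ = 140 / 175 = 0.8
Final answer: (a) σ = 175 MPa, (b) SF = 0.8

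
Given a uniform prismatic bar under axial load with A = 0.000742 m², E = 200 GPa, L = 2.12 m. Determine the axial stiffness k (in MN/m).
Model: a uniform prismatic bar under axial load, so k = (A·E) / L.
Convert to SI units:
  E = 200 GPa = 2 × 10¹¹ Pa
Substitute:
  k = (0.000742 × (2 × 10¹¹)) / 2.12
  k = 7 × 10⁷ N/m
Convert: k = 7 × 10⁷ N/m = 70 MN/m
Final answer: k = 70 MN/m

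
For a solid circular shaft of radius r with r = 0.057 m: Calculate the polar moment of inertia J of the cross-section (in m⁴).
Model: a solid circular shaft of radius r, so J = (π·r^4) / 2.
Substitute:
  J = (π × 0.057^4) / 2
  J = 1.658 × 10⁻⁵ m⁴
Final answer: J = 1.658 × 10⁻⁵ m⁴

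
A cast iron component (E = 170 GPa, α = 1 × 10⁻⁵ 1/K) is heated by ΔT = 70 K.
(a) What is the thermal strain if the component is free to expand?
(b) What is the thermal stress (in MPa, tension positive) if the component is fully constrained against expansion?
(a) Free thermal strain ε_th = α·ΔT = (1 × 10⁻⁵) × 70 = 0.0007
(b) Fully constrained, the expansion is suppressed, so σ = -E·α·ΔT. Convert E = 170 GPa = 1.7 × 10¹¹ Pa.
  σ = -(1.7 × 10¹¹) × (1 × 10⁻⁵) × 70 = -1.19 × 10⁸ Pa = -119 MPa (compressive)
Final answer: (a) ε_th = 0.0007, (b) σ = -119 MPa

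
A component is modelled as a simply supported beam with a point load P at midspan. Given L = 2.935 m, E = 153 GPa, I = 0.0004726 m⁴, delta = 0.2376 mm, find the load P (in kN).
Model: a simply supported beam with a point load P at midspan, so delta = (P·L^3) / (48·E·I).
Solve for P: P = (48·delta·E·I) / L^3.
Convert to SI units:
  E = 153 GPa = 1.53 × 10¹¹ Pa
  delta = 0.2376 mm = 0.0002376 m
Substitute:
  P = (48 × 0.0002376 × (1.53 × 10¹¹) × 0.0004726) / 2.935^3
  P = 32620 N
Convert: P = 32620 N = 32.62 kN
Final answer: P = 32.62 kN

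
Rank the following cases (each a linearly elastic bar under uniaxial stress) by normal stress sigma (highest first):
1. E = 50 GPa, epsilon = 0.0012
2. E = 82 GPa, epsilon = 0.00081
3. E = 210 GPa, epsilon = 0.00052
Model: a linearly elastic bar under uniaxial stress, so sigma = E·epsilon (SI units).
  Case 1: sigma = (5 × 10¹⁰) × 0.0012 = 6 × 10⁷ Pa = 60 MPa
  Case 2: sigma = (8.2 × 10¹⁰) × 0.00081 = 6.642 × 10⁷ Pa = 66.42 MPa
  Case 3: sigma = (2.1 × 10¹¹) × 0.00052 = 1.092 × 10⁸ Pa = 109.2 MPa
Ordering: 109.2 MPa (case 3) > 66.42 MPa (case 2) > 60 MPa (case 1)
Final answer: 3, 2, 1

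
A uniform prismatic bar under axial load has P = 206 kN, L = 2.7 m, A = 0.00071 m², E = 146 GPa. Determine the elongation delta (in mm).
Model: a uniform prismatic bar under axial load, so delta = (P·L) / (A·E).
Convert to SI units:
  P = 206 kN = 206000 N
  E = 146 GPa = 1.46 × 10¹¹ Pa
Substitute:
  delta = (206000 × 2.7) / (0.00071 × (1.46 × 10¹¹))
  delta = 0.005366 m
Convert: delta = 0.005366 m = 5.366 mm
Final answer: delta = 5.366 mm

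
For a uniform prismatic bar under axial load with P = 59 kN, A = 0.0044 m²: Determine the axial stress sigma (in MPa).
Model: a uniform prismatic bar under axial load, so sigma = P / A.
Convert to SI units:
  P = 59 kN = 59000 N
Substitute:
  sigma = 59000 / 0.0044
  sigma = 1.341 × 10⁷ Pa
Convert: sigma = 1.341 × 10⁷ Pa = 13.41 MPa
Final answer: sigma = 13.41 MPa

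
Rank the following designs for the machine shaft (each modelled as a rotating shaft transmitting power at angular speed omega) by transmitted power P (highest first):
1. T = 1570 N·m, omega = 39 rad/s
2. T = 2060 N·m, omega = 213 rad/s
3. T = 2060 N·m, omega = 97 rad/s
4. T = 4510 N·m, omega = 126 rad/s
Model: a rotating shaft transmitting power at angular speed omega, so P = T·omega (SI units).
  Case 1: P = 1570 × 39 = 61230 W = 61.23 kW
  Case 2: P = 2060 × 213 = 438800 W = 438.8 kW
  Case 3: P = 2060 × 97 = 199800 W = 199.8 kW
  Case 4: P = 4510 × 126 = 568300 W = 568.3 kW
Ordering: 568.3 kW (case 4) > 438.8 kW (case 2) > 199.8 kW (case 3) > 61.23 kW (case 1)
Final answer: 4, 2, 3, 1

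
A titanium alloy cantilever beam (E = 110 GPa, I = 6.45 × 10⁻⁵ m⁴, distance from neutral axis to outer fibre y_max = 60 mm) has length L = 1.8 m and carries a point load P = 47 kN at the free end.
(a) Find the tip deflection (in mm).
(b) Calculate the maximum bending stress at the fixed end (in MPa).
(a) Tip deflection of a cantilever with an end point load: δ = P·L^3 / (3·E·I). Convert P = 47 kN = 47000 N, E = 110 GPa = 1.1 × 10¹¹ Pa.
  δ = (47000 × 1.8^3) / (3 × (1.1 × 10¹¹) × (6.45 × 10⁻⁵)) = 0.01288 m = 12.88 mm
(b) Maximum bending moment at the fixed end: M = P·L = 47000 × 1.8 = 84600 N·m. Convert y_max = 60 mm = 0.06 m.
  σ = M·y_max / I = (84600 × 0.06) / (6.45 × 10⁻⁵) = 7.87 × 10⁷ Pa = 78.7 MPa
Final answer: (a) δ = 12.88 mm, (b) σ = 78.7 MPa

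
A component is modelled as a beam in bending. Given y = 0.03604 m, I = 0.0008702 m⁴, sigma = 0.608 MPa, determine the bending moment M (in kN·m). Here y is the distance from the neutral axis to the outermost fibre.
Model: a beam in bending, so sigma = (M·y) / I.
Solve for M: M = (sigma·I) / y.
Convert to SI units:
  sigma = 0.608 MPa = 608000 Pa
Substitute:
  M = (608000 × 0.0008702) / 0.03604
  M = 14680 N·m
Convert: M = 14680 N·m = 14.68 kN·m
Final answer: M = 14.68 kN·m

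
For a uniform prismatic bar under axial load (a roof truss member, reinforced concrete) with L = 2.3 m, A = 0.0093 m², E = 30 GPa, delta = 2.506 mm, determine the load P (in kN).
Model: a uniform prismatic bar under axial load, so delta = (P·L) / (A·E).
Solve for P: P = (delta·A·E) / L.
Convert to SI units:
  E = 30 GPa = 3 × 10¹⁰ Pa
  delta = 2.506 mm = 0.002506 m
Substitute:
  P = (0.002506 × 0.0093 × (3 × 10¹⁰)) / 2.3
  P = 304000 N
Convert: P = 304000 N = 304 kN
Final answer: P = 304 kN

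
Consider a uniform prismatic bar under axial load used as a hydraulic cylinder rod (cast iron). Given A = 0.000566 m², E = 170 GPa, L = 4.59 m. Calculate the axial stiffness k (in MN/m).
Model: a uniform prismatic bar under axial load, so k = (A·E) / L.
Convert to SI units:
  E = 170 GPa = 1.7 × 10¹¹ Pa
Substitute:
  k = (0.000566 × (1.7 × 10¹¹)) / 4.59
  k = 2.096 × 10⁷ N/m
Convert: k = 2.096 × 10⁷ N/m = 20.96 MN/m
Final answer: k = 20.96 MN/m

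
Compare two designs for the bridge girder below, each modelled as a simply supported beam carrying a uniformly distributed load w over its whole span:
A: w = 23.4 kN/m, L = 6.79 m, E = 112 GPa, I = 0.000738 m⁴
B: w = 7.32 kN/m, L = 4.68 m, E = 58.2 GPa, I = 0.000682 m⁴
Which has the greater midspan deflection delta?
Model: a simply supported beam carrying a uniformly distributed load w over its whole span, so delta = (5·w·L^4) / (384·E·I) (SI units).
  A: delta = (5 × 23400 × 6.79^4) / (384 × (1.12 × 10¹¹) × 0.000738) = 0.007835 m = 7.835 mm
  B: delta = (5 × 7320 × 4.68^4) / (384 × (5.82 × 10¹⁰) × 0.000682) = 0.001152 m = 1.152 mm
7.835 mm > 1.152 mm, so A is larger.
Final answer: A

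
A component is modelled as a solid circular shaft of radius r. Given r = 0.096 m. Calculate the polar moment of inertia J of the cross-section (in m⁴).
Model: a solid circular shaft of radius r, so J = (π·r^4) / 2.
Substitute:
  J = (π × 0.096^4) / 2
  J = 0.0001334 m⁴
Final answer: J = 0.0001334 m⁴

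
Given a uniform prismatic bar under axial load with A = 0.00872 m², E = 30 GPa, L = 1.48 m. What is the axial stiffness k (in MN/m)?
Model: a uniform prismatic bar under axial load, so k = (A·E) / L.
Convert to SI units:
  E = 30 GPa = 3 × 10¹⁰ Pa
Substitute:
  k = (0.00872 × (3 × 10¹⁰)) / 1.48
  k = 1.768 × 10⁸ N/m
Convert: k = 1.768 × 10⁸ N/m = 176.8 MN/m
Final answer: k = 176.8 MN/m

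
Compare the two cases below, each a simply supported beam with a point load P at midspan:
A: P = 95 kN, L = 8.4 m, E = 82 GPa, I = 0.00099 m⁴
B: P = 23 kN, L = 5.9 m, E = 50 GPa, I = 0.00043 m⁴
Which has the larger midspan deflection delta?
Model: a simply supported beam with a point load P at midspan, so delta = (P·L^3) / (48·E·I) (SI units).
  A: delta = (95000 × 8.4^3) / (48 × (8.2 × 10¹⁰) × 0.00099) = 0.01445 m = 14.45 mm
  B: delta = (23000 × 5.9^3) / (48 × (5 × 10¹⁰) × 0.00043) = 0.004577 m = 4.577 mm
14.45 mm > 4.577 mm, so A is larger.
Final answer: A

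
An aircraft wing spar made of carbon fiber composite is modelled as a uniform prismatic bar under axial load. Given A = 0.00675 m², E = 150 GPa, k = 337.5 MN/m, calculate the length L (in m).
Model: a uniform prismatic bar under axial load, so k = (A·E) / L.
Solve for L: L = (A·E) / k.
Convert to SI units:
  E = 150 GPa = 1.5 × 10¹¹ Pa
  k = 337.5 MN/m = 3.375 × 10⁸ N/m
Substitute:
  L = (0.00675 × (1.5 × 10¹¹)) / (3.375 × 10⁸)
  L = 3 m
Final answer: L = 3 m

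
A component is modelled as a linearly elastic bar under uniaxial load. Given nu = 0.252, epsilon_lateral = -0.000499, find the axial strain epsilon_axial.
Model: a linearly elastic bar under uniaxial load, so epsilon_lateral = -nu·epsilon_axial.
Solve for epsilon_axial: epsilon_axial = -epsilon_lateral / nu.
Substitute:
  epsilon_axial = -(-0.000499) / 0.252
  epsilon_axial = 0.00198
Final answer: epsilon_axial = 0.00198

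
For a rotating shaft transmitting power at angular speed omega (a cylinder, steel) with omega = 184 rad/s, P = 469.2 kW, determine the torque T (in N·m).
Model: a rotating shaft transmitting power at angular speed omega, so P = T·omega.
Solve for T: T = P / omega.
Convert to SI units:
  P = 469.2 kW = 469200 W
Substitute:
  T = 469200 / 184
  T = 2550 N·m
Final answer: T = 2550 N·m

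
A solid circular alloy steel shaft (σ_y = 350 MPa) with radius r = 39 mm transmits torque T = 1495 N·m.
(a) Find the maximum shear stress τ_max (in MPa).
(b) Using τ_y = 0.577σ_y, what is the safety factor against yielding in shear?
(a) For a solid circular shaft, τ_max = T·r/J with J = π·r^4/2, i.e. τ_max = 2·T / (π·r^3). Convert r = 39 mm = 0.039 m.
  τ_max = (2 × 1495) / (π × 0.039^3) = 1.604 × 10⁷ Pa = 16.04 MPa
(b) τ_y = 0.577 × 350 = 201.95 MPa
  SF = τ_y/τ_max = 201.95 / 16.04 = 12.59
Final answer: (a) τ_max = 16.04 MPa, (b) SF = 12.59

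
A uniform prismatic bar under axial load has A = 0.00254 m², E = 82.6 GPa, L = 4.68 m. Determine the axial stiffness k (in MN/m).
Model: a uniform prismatic bar under axial load, so k = (A·E) / L.
Convert to SI units:
  E = 82.6 GPa = 8.26 × 10¹⁰ Pa
Substitute:
  k = (0.00254 × (8.26 × 10¹⁰)) / 4.68
  k = 4.483 × 10⁷ N/m
Convert: k = 4.483 × 10⁷ N/m = 44.83 MN/m
Final answer: k = 44.83 MN/m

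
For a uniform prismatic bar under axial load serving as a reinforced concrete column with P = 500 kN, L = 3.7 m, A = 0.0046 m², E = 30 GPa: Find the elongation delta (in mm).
Model: a uniform prismatic bar under axial load, so delta = (P·L) / (A·E).
Convert to SI units:
  P = 500 kN = 500000 N
  E = 30 GPa = 3 × 10¹⁰ Pa
Substitute:
  delta = (500000 × 3.7) / (0.0046 × (3 × 10¹⁰))
  delta = 0.01341 m
Convert: delta = 0.01341 m = 13.41 mm
Final answer: delta = 13.41 mm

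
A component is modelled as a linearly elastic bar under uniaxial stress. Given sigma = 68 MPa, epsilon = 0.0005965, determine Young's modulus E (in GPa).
Model: a linearly elastic bar under uniaxial stress, so epsilon = sigma / E.
Solve for E: E = sigma / epsilon.
Convert to SI units:
  sigma = 68 MPa = 6.8 × 10⁷ Pa
Substitute:
  E = (6.8 × 10⁷) / 0.0005965
  E = 1.14 × 10¹¹ Pa
Convert: E = 1.14 × 10¹¹ Pa = 114 GPa
Final answer: E = 114 GPa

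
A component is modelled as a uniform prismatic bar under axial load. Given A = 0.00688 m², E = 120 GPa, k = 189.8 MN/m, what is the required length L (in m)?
Model: a uniform prismatic bar under axial load, so k = (A·E) / L.
Solve for L: L = (A·E) / k.
Convert to SI units:
  E = 120 GPa = 1.2 × 10¹¹ Pa
  k = 189.8 MN/m = 1.898 × 10⁸ N/m
Substitute:
  L = (0.00688 × (1.2 × 10¹¹)) / (1.898 × 10⁸)
  L = 4.35 m
Final answer: L = 4.35 m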